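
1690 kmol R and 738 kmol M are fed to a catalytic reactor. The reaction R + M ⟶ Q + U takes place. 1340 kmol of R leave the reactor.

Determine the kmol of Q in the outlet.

350 kmol

For R: n = n₀ − 1ξ → 1340 = 1690 − 1ξ, giving ξ = 350 kmol.
Outlet amounts (n = n₀ + ν ξ):
  R: 1690 − 1(350) = 1340
  M: 738 − 1(350) = 388
  Q: 0 + 1(350) = 350
  U: 0 + 1(350) = 350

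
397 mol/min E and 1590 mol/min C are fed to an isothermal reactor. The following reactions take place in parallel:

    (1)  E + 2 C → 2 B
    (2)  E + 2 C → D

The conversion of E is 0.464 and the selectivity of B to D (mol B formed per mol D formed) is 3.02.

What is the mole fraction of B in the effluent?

Conversion of E: E consumed = 0.464 × 397 = 184.2 mol/min = 1ξ₁ + 1ξ₂.
Selectivity: 2ξ₁ / (1ξ₂) = 3.02 → ξ₁ = 1.51 ξ₂.
Substitute: (1·1.51 + 1) ξ₂ = 184.2 → ξ₂ = 73.39 mol/min, ξ₁ = 110.8 mol/min.
Outlet amounts (n = n₀ + Σ ν·ξ):
  E: 397 − 1(110.8) − 1(73.39) = 212.8
  C: 1590 − 2(110.8) − 2(73.39) = 1222
  B: 0 + 2(110.8) = 221.6
  D: 0 + 1(73.39) = 73.39
Total out = 1729 mol/min; y_B = 221.6 / 1729 = 0.1282.

0.128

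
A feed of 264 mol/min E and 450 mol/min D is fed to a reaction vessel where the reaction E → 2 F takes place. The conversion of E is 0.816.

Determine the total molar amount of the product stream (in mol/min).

929 mol/min

E reacted = 0.816 × 264 = 215.4 mol/min; ν_E = −1, so ξ = 215.4/1 = 215.4 mol/min.
Outlet amounts (n = n₀ + ν ξ):
  E: 264 − 1(215.4) = 48.58
  F: 0 + 2(215.4) = 430.8
  D: 450 (inert)
Total out = 48.58 + 430.8 + 450 = 929.4 mol/min.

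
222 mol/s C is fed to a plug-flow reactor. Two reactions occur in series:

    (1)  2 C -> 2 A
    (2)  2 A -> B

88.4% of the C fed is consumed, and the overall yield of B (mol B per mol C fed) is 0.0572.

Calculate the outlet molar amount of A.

Conversion of C: C consumed = 2ξ₁ = 0.884 × 222 → ξ₁ = 98.12 mol/s.
Yield of B: 1ξ₂ / 222 = 0.0572 → ξ₂ = 12.7 mol/s.
Outlet amounts (n = n₀ + Σ ν·ξ):
  C: 222 − 2(98.12) = 25.75
  A: 0 + 2(98.12) − 2(12.7) = 170.9
  B: 0 + 1(12.7) = 12.7

171 mol/s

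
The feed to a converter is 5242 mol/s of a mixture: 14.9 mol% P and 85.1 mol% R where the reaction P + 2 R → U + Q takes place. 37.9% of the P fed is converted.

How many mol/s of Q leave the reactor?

P reacted = 0.379 × 781.1 = 296 mol/s; ν_P = −1, so ξ = 296/1 = 296 mol/s.
Outlet amounts (n = n₀ + ν ξ):
  P: 781.1 − 1(296) = 485
  R: 4461 − 2(296) = 3869
  U: 0 + 1(296) = 296
  Q: 0 + 1(296) = 296

296 mol/s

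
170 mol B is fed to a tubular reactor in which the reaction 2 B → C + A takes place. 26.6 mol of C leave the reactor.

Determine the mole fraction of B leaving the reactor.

0.687

For C: n = n₀ + 1ξ → 26.6 = 0 + 1ξ, giving ξ = 26.6 mol.
Outlet amounts (n = n₀ + ν ξ):
  B: 170 − 2(26.6) = 116.8
  C: 0 + 1(26.6) = 26.6
  A: 0 + 1(26.6) = 26.6
Total out = 170 mol; y_B = 116.8 / 170 = 0.6871.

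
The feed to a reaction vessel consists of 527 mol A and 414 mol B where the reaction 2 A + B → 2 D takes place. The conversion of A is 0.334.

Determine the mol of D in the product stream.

A reacted = 0.334 × 527 = 176 mol; ν_A = −2, so ξ = 176/2 = 88.01 mol.
Outlet amounts (n = n₀ + ν ξ):
  A: 527 − 2(88.01) = 351
  B: 414 − 1(88.01) = 326
  D: 0 + 2(88.01) = 176

176 mol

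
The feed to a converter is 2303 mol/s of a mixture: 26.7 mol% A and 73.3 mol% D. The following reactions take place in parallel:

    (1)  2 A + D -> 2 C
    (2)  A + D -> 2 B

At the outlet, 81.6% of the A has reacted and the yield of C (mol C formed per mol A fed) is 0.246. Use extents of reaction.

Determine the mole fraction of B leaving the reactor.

Yield of C: 2ξ₁ / 614.9 = 0.246 → ξ₁ = 75.63 mol/s.
Conversion of A: 2ξ₁ + 1ξ₂ = 0.816 × 614.9 = 501.8 → ξ₂ = 350.5 mol/s.
Outlet amounts (n = n₀ + Σ ν·ξ):
  A: 614.9 − 2(75.63) − 1(350.5) = 113.1
  D: 1688 − 1(75.63) − 1(350.5) = 1262
  C: 0 + 2(75.63) = 151.3
  B: 0 + 2(350.5) = 701
Total out = 2227 mol/s; y_B = 701 / 2227 = 0.3147.

0.315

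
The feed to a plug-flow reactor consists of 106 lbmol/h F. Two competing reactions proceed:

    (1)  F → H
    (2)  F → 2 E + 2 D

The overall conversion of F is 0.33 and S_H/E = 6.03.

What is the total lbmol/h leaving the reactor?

114 lbmol/h

Conversion of F: F consumed = 0.33 × 106 = 34.98 lbmol/h = 1ξ₁ + 1ξ₂.
Selectivity: 1ξ₁ / (2ξ₂) = 6.03 → ξ₁ = 12.06 ξ₂.
Substitute: (1·12.06 + 1) ξ₂ = 34.98 → ξ₂ = 2.678 lbmol/h, ξ₁ = 32.3 lbmol/h.
Outlet amounts (n = n₀ + Σ ν·ξ):
  F: 106 − 1(32.3) − 1(2.678) = 71.02
  H: 0 + 1(32.3) = 32.3
  E: 0 + 2(2.678) = 5.357
  D: 0 + 2(2.678) = 5.357
Total out = 71.02 + 32.3 + 5.357 + 5.357 = 114 lbmol/h.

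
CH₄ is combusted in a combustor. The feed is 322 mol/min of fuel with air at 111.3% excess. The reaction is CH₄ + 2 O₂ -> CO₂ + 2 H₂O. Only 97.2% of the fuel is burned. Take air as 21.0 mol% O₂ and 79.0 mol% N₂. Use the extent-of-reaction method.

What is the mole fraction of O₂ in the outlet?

Stoichiometric O₂ = 2 × 322 = 644 mol/min; O₂ fed = 644 × 2.113 = 1361 mol/min.
N₂ fed = 1361 × 79/21 = 5119 mol/min.
Fuel reacted = 0.972 × 322 → ξ = 313 mol/min.
Outlet (n = n₀ + ν ξ):
  CH₄: 322 − 1(313) = 9.016
  O₂: 1361 − 2(313) = 734.8
  N₂: 5119 (inert)
  CO₂: 0 + 1(313) = 313
  H₂O: 0 + 2(313) = 626
Total out = 6802 mol/min; y_O₂ = 734.8 / 6802 = 0.108.

0.108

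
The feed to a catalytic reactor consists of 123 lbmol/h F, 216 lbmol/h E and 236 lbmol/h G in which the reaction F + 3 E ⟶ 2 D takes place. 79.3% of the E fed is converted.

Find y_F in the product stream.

0.143

E reacted = 0.793 × 216 = 171.3 lbmol/h; ν_E = −3, so ξ = 171.3/3 = 57.1 lbmol/h.
Outlet amounts (n = n₀ + ν ξ):
  F: 123 − 1(57.1) = 65.9
  E: 216 − 3(57.1) = 44.71
  D: 0 + 2(57.1) = 114.2
  G: 236 (inert)
Total out = 460.8 lbmol/h; y_F = 65.9 / 460.8 = 0.143.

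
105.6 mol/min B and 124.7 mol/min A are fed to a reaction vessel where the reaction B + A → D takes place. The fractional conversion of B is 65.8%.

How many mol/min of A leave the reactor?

55.2 mol/min

B reacted = 0.658 × 105.6 = 69.48 mol/min; ν_B = −1, so ξ = 69.48/1 = 69.48 mol/min.
Outlet amounts (n = n₀ + ν ξ):
  B: 105.6 − 1(69.48) = 36.12
  A: 124.7 − 1(69.48) = 55.22
  D: 0 + 1(69.48) = 69.48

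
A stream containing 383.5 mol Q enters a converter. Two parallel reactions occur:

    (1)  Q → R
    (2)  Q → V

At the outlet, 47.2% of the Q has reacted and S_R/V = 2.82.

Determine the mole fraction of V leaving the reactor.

0.124

Conversion of Q: Q consumed = 0.472 × 383.5 = 181 mol = 1ξ₁ + 1ξ₂.
Selectivity: 1ξ₁ / (1ξ₂) = 2.82 → ξ₁ = 2.82 ξ₂.
Substitute: (1·2.82 + 1) ξ₂ = 181 → ξ₂ = 47.39 mol, ξ₁ = 133.6 mol.
Outlet amounts (n = n₀ + Σ ν·ξ):
  Q: 383.5 − 1(133.6) − 1(47.39) = 202.5
  R: 0 + 1(133.6) = 133.6
  V: 0 + 1(47.39) = 47.39
Total out = 383.5 mol; y_V = 47.39 / 383.5 = 0.1236.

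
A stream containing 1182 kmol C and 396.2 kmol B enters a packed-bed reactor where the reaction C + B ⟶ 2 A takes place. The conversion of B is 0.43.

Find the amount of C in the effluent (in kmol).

B reacted = 0.43 × 396.2 = 170.4 kmol; ν_B = −1, so ξ = 170.4/1 = 170.4 kmol.
Outlet amounts (n = n₀ + ν ξ):
  C: 1182 − 1(170.4) = 1012
  B: 396.2 − 1(170.4) = 225.8
  A: 0 + 2(170.4) = 340.7

1010 kmol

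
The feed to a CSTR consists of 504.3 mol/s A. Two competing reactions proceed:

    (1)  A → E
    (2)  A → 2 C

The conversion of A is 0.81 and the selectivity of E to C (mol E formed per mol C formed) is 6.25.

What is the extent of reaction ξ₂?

ξ₂ = 30.3 mol/s

Conversion of A: A consumed = 0.81 × 504.3 = 408.5 mol/s = 1ξ₁ + 1ξ₂.
Selectivity: 1ξ₁ / (2ξ₂) = 6.25 → ξ₁ = 12.5 ξ₂.
Substitute: (1·12.5 + 1) ξ₂ = 408.5 → ξ₂ = 30.26 mol/s, ξ₁ = 378.2 mol/s.
Outlet amounts (n = n₀ + Σ ν·ξ):
  A: 504.3 − 1(378.2) − 1(30.26) = 95.82
  E: 0 + 1(378.2) = 378.2
  C: 0 + 2(30.26) = 60.52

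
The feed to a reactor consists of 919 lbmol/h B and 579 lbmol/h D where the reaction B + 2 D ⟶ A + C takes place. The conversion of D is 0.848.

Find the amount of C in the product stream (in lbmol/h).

D reacted = 0.848 × 579 = 491 lbmol/h; ν_D = −2, so ξ = 491/2 = 245.5 lbmol/h.
Outlet amounts (n = n₀ + ν ξ):
  B: 919 − 1(245.5) = 673.5
  D: 579 − 2(245.5) = 88.01
  A: 0 + 1(245.5) = 245.5
  C: 0 + 1(245.5) = 245.5

245 lbmol/h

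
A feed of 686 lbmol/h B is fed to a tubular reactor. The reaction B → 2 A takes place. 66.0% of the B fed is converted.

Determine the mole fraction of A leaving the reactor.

B reacted = 0.66 × 686 = 452.8 lbmol/h; ν_B = −1, so ξ = 452.8/1 = 452.8 lbmol/h.
Outlet amounts (n = n₀ + ν ξ):
  B: 686 − 1(452.8) = 233.2
  A: 0 + 2(452.8) = 905.5
Total out = 1139 lbmol/h; y_A = 905.5 / 1139 = 0.7952.

0.795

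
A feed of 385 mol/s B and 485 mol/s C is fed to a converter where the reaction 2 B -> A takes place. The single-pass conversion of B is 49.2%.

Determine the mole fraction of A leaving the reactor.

0.122

B reacted = 0.492 × 385 = 189.4 mol/s; ν_B = −2, so ξ = 189.4/2 = 94.71 mol/s.
Outlet amounts (n = n₀ + ν ξ):
  B: 385 − 2(94.71) = 195.6
  A: 0 + 1(94.71) = 94.71
  C: 485 (inert)
Total out = 775.3 mol/s; y_A = 94.71 / 775.3 = 0.1222.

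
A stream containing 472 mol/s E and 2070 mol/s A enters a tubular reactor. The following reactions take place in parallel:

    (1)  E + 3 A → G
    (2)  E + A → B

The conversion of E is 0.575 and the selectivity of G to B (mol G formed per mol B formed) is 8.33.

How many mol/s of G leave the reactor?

242 mol/s

Conversion of E: E consumed = 0.575 × 472 = 271.4 mol/s = 1ξ₁ + 1ξ₂.
Selectivity: 1ξ₁ / (1ξ₂) = 8.33 → ξ₁ = 8.33 ξ₂.
Substitute: (1·8.33 + 1) ξ₂ = 271.4 → ξ₂ = 29.09 mol/s, ξ₁ = 242.3 mol/s.
Outlet amounts (n = n₀ + Σ ν·ξ):
  E: 472 − 1(242.3) − 1(29.09) = 200.6
  A: 2070 − 3(242.3) − 1(29.09) = 1314
  G: 0 + 1(242.3) = 242.3
  B: 0 + 1(29.09) = 29.09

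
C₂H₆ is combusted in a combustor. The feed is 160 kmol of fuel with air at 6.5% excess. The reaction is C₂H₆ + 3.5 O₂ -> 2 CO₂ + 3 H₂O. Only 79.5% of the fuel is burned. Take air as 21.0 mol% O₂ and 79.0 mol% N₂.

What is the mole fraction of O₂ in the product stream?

0.0494

Stoichiometric O₂ = 3.5 × 160 = 560 kmol; O₂ fed = 560 × 1.065 = 596.4 kmol.
N₂ fed = 596.4 × 79/21 = 2244 kmol.
Fuel reacted = 0.795 × 160 → ξ = 127.2 kmol.
Outlet (n = n₀ + ν ξ):
  C₂H₆: 160 − 1(127.2) = 32.8
  O₂: 596.4 − 3.5(127.2) = 151.2
  N₂: 2244 (inert)
  CO₂: 0 + 2(127.2) = 254.4
  H₂O: 0 + 3(127.2) = 381.6
Total out = 3064 kmol; y_O₂ = 151.2 / 3064 = 0.04935.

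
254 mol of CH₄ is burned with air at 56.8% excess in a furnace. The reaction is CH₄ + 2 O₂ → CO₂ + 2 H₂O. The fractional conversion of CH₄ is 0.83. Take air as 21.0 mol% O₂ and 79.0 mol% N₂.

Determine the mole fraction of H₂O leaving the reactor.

0.104

Stoichiometric O₂ = 2 × 254 = 508 mol; O₂ fed = 508 × 1.568 = 796.5 mol.
N₂ fed = 796.5 × 79/21 = 2997 mol.
Fuel reacted = 0.83 × 254 → ξ = 210.8 mol.
Outlet (n = n₀ + ν ξ):
  CH₄: 254 − 1(210.8) = 43.18
  O₂: 796.5 − 2(210.8) = 374.9
  N₂: 2997 (inert)
  CO₂: 0 + 1(210.8) = 210.8
  H₂O: 0 + 2(210.8) = 421.6
Total out = 4047 mol; y_H₂O = 421.6 / 4047 = 0.1042.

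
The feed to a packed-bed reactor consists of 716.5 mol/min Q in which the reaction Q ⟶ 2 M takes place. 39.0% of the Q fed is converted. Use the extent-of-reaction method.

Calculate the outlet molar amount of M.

559 mol/min

Q reacted = 0.39 × 716.5 = 279.4 mol/min; ν_Q = −1, so ξ = 279.4/1 = 279.4 mol/min.
Outlet amounts (n = n₀ + ν ξ):
  Q: 716.5 − 1(279.4) = 437.1
  M: 0 + 2(279.4) = 558.9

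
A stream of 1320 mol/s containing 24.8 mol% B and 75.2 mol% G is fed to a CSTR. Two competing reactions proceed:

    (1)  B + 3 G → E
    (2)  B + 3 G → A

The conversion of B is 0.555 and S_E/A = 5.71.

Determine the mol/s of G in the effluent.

448 mol/s

Conversion of B: B consumed = 0.555 × 327.4 = 181.7 mol/s = 1ξ₁ + 1ξ₂.
Selectivity: 1ξ₁ / (1ξ₂) = 5.71 → ξ₁ = 5.71 ξ₂.
Substitute: (1·5.71 + 1) ξ₂ = 181.7 → ξ₂ = 27.08 mol/s, ξ₁ = 154.6 mol/s.
Outlet amounts (n = n₀ + Σ ν·ξ):
  B: 327.4 − 1(154.6) − 1(27.08) = 145.7
  G: 992.6 − 3(154.6) − 3(27.08) = 447.6
  E: 0 + 1(154.6) = 154.6
  A: 0 + 1(27.08) = 27.08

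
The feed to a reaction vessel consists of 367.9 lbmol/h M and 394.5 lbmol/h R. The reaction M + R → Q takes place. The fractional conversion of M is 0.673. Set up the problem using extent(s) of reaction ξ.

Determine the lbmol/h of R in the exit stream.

147 lbmol/h

M reacted = 0.673 × 367.9 = 247.6 lbmol/h; ν_M = −1, so ξ = 247.6/1 = 247.6 lbmol/h.
Outlet amounts (n = n₀ + ν ξ):
  M: 367.9 − 1(247.6) = 120.3
  R: 394.5 − 1(247.6) = 146.9
  Q: 0 + 1(247.6) = 247.6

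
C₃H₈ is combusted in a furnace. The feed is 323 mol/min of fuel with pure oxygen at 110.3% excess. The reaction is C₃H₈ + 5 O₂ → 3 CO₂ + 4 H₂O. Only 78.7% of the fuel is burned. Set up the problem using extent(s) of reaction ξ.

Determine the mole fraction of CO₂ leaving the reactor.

0.192

Stoichiometric O₂ = 5 × 323 = 1615 mol/min; O₂ fed = 1615 × 2.103 = 3396 mol/min.
Fuel reacted = 0.787 × 323 → ξ = 254.2 mol/min.
Outlet (n = n₀ + ν ξ):
  C₃H₈: 323 − 1(254.2) = 68.8
  O₂: 3396 − 5(254.2) = 2125
  CO₂: 0 + 3(254.2) = 762.6
  H₂O: 0 + 4(254.2) = 1017
Total out = 3974 mol/min; y_CO₂ = 762.6 / 3974 = 0.1919.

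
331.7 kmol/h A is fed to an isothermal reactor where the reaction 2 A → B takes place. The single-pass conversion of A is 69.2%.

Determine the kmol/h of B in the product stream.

115 kmol/h

A reacted = 0.692 × 331.7 = 229.5 kmol/h; ν_A = −2, so ξ = 229.5/2 = 114.8 kmol/h.
Outlet amounts (n = n₀ + ν ξ):
  A: 331.7 − 2(114.8) = 102.2
  B: 0 + 1(114.8) = 114.8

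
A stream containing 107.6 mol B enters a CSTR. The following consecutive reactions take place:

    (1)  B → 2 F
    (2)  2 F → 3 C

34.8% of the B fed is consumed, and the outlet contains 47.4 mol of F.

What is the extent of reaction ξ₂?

ξ₂ = 13.7 mol

Conversion of B: B consumed = 1ξ₁ = 0.348 × 107.6 → ξ₁ = 37.44 mol.
F balance: n_F = 0 + 2ξ₁ − 2ξ₂ = 47.4 → ξ₂ = (2·37.44 − 47.4)/2 = 13.74 mol.
Outlet amounts (n = n₀ + Σ ν·ξ):
  B: 107.6 − 1(37.44) = 70.16
  F: 0 + 2(37.44) − 2(13.74) = 47.4
  C: 0 + 3(13.74) = 41.23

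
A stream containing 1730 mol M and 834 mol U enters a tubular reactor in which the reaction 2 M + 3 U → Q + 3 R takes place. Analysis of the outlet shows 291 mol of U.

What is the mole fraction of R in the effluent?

For U: n = n₀ − 3ξ → 291 = 834 − 3ξ, giving ξ = 181 mol.
Outlet amounts (n = n₀ + ν ξ):
  M: 1730 − 2(181) = 1368
  U: 834 − 3(181) = 291
  Q: 0 + 1(181) = 181
  R: 0 + 3(181) = 543
Total out = 2383 mol; y_R = 543 / 2383 = 0.2279.

0.228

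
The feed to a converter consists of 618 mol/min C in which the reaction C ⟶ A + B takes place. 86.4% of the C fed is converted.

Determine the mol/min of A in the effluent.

C reacted = 0.864 × 618 = 534 mol/min; ν_C = −1, so ξ = 534/1 = 534 mol/min.
Outlet amounts (n = n₀ + ν ξ):
  C: 618 − 1(534) = 84.05
  A: 0 + 1(534) = 534
  B: 0 + 1(534) = 534

534 mol/min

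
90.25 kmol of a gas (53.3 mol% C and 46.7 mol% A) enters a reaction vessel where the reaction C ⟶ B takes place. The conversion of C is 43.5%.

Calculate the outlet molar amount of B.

C reacted = 0.435 × 48.1 = 20.92 kmol; ν_C = −1, so ξ = 20.92/1 = 20.92 kmol.
Outlet amounts (n = n₀ + ν ξ):
  C: 48.1 − 1(20.92) = 27.18
  B: 0 + 1(20.92) = 20.92
  A: 42.15 (inert)

20.9 kmol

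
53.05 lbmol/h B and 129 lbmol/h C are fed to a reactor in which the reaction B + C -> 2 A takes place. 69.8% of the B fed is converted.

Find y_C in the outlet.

0.505

B reacted = 0.698 × 53.05 = 37.03 lbmol/h; ν_B = −1, so ξ = 37.03/1 = 37.03 lbmol/h.
Outlet amounts (n = n₀ + ν ξ):
  B: 53.05 − 1(37.03) = 16.02
  C: 129 − 1(37.03) = 91.97
  A: 0 + 2(37.03) = 74.06
Total out = 182.1 lbmol/h; y_C = 91.97 / 182.1 = 0.5052.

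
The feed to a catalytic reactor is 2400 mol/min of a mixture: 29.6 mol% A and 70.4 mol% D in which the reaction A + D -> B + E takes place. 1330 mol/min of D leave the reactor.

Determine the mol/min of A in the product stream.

351 mol/min

For D: n = n₀ − 1ξ → 1330 = 1690 − 1ξ, giving ξ = 359.6 mol/min.
Outlet amounts (n = n₀ + ν ξ):
  A: 710.4 − 1(359.6) = 350.8
  D: 1690 − 1(359.6) = 1330
  B: 0 + 1(359.6) = 359.6
  E: 0 + 1(359.6) = 359.6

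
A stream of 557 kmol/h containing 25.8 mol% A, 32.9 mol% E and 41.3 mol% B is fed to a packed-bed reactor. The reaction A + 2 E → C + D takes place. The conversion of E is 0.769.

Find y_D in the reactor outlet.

0.145

E reacted = 0.769 × 183.3 = 140.9 kmol/h; ν_E = −2, so ξ = 140.9/2 = 70.46 kmol/h.
Outlet amounts (n = n₀ + ν ξ):
  A: 143.7 − 1(70.46) = 73.25
  E: 183.3 − 2(70.46) = 42.33
  C: 0 + 1(70.46) = 70.46
  D: 0 + 1(70.46) = 70.46
  B: 230 (inert)
Total out = 486.5 kmol/h; y_D = 70.46 / 486.5 = 0.1448.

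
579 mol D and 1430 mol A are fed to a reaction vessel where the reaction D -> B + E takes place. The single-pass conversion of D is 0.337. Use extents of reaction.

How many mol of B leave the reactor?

195 mol

D reacted = 0.337 × 579 = 195.1 mol; ν_D = −1, so ξ = 195.1/1 = 195.1 mol.
Outlet amounts (n = n₀ + ν ξ):
  D: 579 − 1(195.1) = 383.9
  B: 0 + 1(195.1) = 195.1
  E: 0 + 1(195.1) = 195.1
  A: 1430 (inert)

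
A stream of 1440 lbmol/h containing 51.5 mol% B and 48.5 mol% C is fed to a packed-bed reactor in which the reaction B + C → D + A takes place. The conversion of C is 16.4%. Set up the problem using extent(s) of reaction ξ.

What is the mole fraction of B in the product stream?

C reacted = 0.164 × 698.4 = 114.5 lbmol/h; ν_C = −1, so ξ = 114.5/1 = 114.5 lbmol/h.
Outlet amounts (n = n₀ + ν ξ):
  B: 741.6 − 1(114.5) = 627.1
  C: 698.4 − 1(114.5) = 583.9
  D: 0 + 1(114.5) = 114.5
  A: 0 + 1(114.5) = 114.5
Total out = 1440 lbmol/h; y_B = 627.1 / 1440 = 0.4355.

0.435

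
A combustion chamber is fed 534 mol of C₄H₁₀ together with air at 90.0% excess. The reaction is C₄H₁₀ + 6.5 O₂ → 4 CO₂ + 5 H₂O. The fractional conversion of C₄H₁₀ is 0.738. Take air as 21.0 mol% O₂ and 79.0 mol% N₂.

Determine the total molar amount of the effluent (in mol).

Stoichiometric O₂ = 6.5 × 534 = 3471 mol; O₂ fed = 3471 × 1.900 = 6595 mol.
N₂ fed = 6595 × 79/21 = 24810 mol.
Fuel reacted = 0.738 × 534 → ξ = 394.1 mol.
Outlet (n = n₀ + ν ξ):
  C₄H₁₀: 534 − 1(394.1) = 139.9
  O₂: 6595 − 6.5(394.1) = 4033
  N₂: 24810 (inert)
  CO₂: 0 + 4(394.1) = 1576
  H₂O: 0 + 5(394.1) = 1970
Total out = 139.9 + 4033 + 24810 + 1576 + 1970 = 32530 mol.

32500 mol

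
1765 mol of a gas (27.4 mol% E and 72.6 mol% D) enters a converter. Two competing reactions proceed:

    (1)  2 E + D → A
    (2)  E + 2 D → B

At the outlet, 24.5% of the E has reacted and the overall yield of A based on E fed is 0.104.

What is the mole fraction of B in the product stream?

0.011

Yield of A: 1ξ₁ / 483.6 = 0.104 → ξ₁ = 50.3 mol.
Conversion of E: 2ξ₁ + 1ξ₂ = 0.245 × 483.6 = 118.5 → ξ₂ = 17.89 mol.
Outlet amounts (n = n₀ + Σ ν·ξ):
  E: 483.6 − 2(50.3) − 1(17.89) = 365.1
  D: 1281 − 1(50.3) − 2(17.89) = 1195
  A: 0 + 1(50.3) = 50.3
  B: 0 + 1(17.89) = 17.89
Total out = 1629 mol; y_B = 17.89 / 1629 = 0.01099.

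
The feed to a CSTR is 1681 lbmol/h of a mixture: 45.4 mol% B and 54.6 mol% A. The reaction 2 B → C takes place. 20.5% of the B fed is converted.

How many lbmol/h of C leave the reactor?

78.2 lbmol/h

B reacted = 0.205 × 763.2 = 156.5 lbmol/h; ν_B = −2, so ξ = 156.5/2 = 78.23 lbmol/h.
Outlet amounts (n = n₀ + ν ξ):
  B: 763.2 − 2(78.23) = 606.7
  C: 0 + 1(78.23) = 78.23
  A: 917.8 (inert)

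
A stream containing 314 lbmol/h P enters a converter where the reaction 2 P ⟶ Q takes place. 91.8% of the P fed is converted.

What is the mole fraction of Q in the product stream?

P reacted = 0.918 × 314 = 288.3 lbmol/h; ν_P = −2, so ξ = 288.3/2 = 144.1 lbmol/h.
Outlet amounts (n = n₀ + ν ξ):
  P: 314 − 2(144.1) = 25.75
  Q: 0 + 1(144.1) = 144.1
Total out = 169.9 lbmol/h; y_Q = 144.1 / 169.9 = 0.8484.

0.848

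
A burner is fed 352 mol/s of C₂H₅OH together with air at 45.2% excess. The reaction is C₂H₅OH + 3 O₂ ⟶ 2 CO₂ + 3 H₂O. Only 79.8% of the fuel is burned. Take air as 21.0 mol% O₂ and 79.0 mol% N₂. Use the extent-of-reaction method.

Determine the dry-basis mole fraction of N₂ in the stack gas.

Stoichiometric O₂ = 3 × 352 = 1056 mol/s; O₂ fed = 1056 × 1.452 = 1533 mol/s.
N₂ fed = 1533 × 79/21 = 5768 mol/s.
Fuel reacted = 0.798 × 352 → ξ = 280.9 mol/s.
Outlet (n = n₀ + ν ξ):
  C₂H₅OH: 352 − 1(280.9) = 71.1
  O₂: 1533 − 3(280.9) = 690.6
  N₂: 5768 (inert)
  CO₂: 0 + 2(280.9) = 561.8
  H₂O: 0 + 3(280.9) = 842.7
Dry total = 7092 mol/s; y_N₂ (dry) = 5768 / 7092 = 0.8134.

0.813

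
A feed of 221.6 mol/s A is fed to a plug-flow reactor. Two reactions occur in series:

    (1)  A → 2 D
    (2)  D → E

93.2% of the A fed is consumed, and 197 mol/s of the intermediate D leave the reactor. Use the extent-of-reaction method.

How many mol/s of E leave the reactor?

216 mol/s

Conversion of A: A consumed = 1ξ₁ = 0.932 × 221.6 → ξ₁ = 206.5 mol/s.
D balance: n_D = 0 + 2ξ₁ − 1ξ₂ = 197 → ξ₂ = (2·206.5 − 197)/1 = 216.1 mol/s.
Outlet amounts (n = n₀ + Σ ν·ξ):
  A: 221.6 − 1(206.5) = 15.07
  D: 0 + 2(206.5) − 1(216.1) = 197
  E: 0 + 1(216.1) = 216.1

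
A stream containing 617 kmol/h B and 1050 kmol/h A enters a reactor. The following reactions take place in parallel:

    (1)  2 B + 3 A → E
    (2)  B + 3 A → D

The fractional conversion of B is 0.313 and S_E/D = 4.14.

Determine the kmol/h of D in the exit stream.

Conversion of B: B consumed = 0.313 × 617 = 193.1 kmol/h = 2ξ₁ + 1ξ₂.
Selectivity: 1ξ₁ / (1ξ₂) = 4.14 → ξ₁ = 4.14 ξ₂.
Substitute: (2·4.14 + 1) ξ₂ = 193.1 → ξ₂ = 20.81 kmol/h, ξ₁ = 86.16 kmol/h.
Outlet amounts (n = n₀ + Σ ν·ξ):
  B: 617 − 2(86.16) − 1(20.81) = 423.9
  A: 1050 − 3(86.16) − 3(20.81) = 729.1
  E: 0 + 1(86.16) = 86.16
  D: 0 + 1(20.81) = 20.81

20.8 kmol/h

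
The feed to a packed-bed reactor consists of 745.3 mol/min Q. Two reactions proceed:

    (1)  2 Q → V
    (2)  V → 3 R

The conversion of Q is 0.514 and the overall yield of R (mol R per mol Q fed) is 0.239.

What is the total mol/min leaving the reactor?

Conversion of Q: Q consumed = 2ξ₁ = 0.514 × 745.3 → ξ₁ = 191.5 mol/min.
Yield of R: 3ξ₂ / 745.3 = 0.239 → ξ₂ = 59.38 mol/min.
Outlet amounts (n = n₀ + Σ ν·ξ):
  Q: 745.3 − 2(191.5) = 362.2
  V: 0 + 1(191.5) − 1(59.38) = 132.2
  R: 0 + 3(59.38) = 178.1
Total out = 362.2 + 132.2 + 178.1 = 672.5 mol/min.

673 mol/min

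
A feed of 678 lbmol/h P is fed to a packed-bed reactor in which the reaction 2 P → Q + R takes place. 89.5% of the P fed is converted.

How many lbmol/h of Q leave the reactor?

303 lbmol/h

P reacted = 0.895 × 678 = 606.8 lbmol/h; ν_P = −2, so ξ = 606.8/2 = 303.4 lbmol/h.
Outlet amounts (n = n₀ + ν ξ):
  P: 678 − 2(303.4) = 71.19
  Q: 0 + 1(303.4) = 303.4
  R: 0 + 1(303.4) = 303.4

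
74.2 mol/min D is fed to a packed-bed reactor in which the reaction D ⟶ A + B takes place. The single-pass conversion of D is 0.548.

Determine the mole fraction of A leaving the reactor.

0.354

D reacted = 0.548 × 74.2 = 40.66 mol/min; ν_D = −1, so ξ = 40.66/1 = 40.66 mol/min.
Outlet amounts (n = n₀ + ν ξ):
  D: 74.2 − 1(40.66) = 33.54
  A: 0 + 1(40.66) = 40.66
  B: 0 + 1(40.66) = 40.66
Total out = 114.9 mol/min; y_A = 40.66 / 114.9 = 0.354.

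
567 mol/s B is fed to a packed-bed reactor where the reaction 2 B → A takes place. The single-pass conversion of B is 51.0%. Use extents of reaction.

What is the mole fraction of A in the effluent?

0.342

B reacted = 0.51 × 567 = 289.2 mol/s; ν_B = −2, so ξ = 289.2/2 = 144.6 mol/s.
Outlet amounts (n = n₀ + ν ξ):
  B: 567 − 2(144.6) = 277.8
  A: 0 + 1(144.6) = 144.6
Total out = 422.4 mol/s; y_A = 144.6 / 422.4 = 0.3423.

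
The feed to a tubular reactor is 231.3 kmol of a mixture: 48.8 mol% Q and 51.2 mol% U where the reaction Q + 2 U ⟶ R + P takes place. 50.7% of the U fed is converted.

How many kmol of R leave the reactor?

30 kmol

U reacted = 0.507 × 118.4 = 60.04 kmol; ν_U = −2, so ξ = 60.04/2 = 30.02 kmol.
Outlet amounts (n = n₀ + ν ξ):
  Q: 112.9 − 1(30.02) = 82.85
  U: 118.4 − 2(30.02) = 58.38
  R: 0 + 1(30.02) = 30.02
  P: 0 + 1(30.02) = 30.02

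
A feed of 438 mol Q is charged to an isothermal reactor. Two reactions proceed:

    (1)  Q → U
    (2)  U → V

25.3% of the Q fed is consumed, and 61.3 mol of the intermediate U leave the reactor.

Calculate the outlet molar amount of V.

49.5 mol

Conversion of Q: Q consumed = 1ξ₁ = 0.253 × 438 → ξ₁ = 110.8 mol.
U balance: n_U = 0 + 1ξ₁ − 1ξ₂ = 61.3 → ξ₂ = (1·110.8 − 61.3)/1 = 49.51 mol.
Outlet amounts (n = n₀ + Σ ν·ξ):
  Q: 438 − 1(110.8) = 327.2
  U: 0 + 1(110.8) − 1(49.51) = 61.3
  V: 0 + 1(49.51) = 49.51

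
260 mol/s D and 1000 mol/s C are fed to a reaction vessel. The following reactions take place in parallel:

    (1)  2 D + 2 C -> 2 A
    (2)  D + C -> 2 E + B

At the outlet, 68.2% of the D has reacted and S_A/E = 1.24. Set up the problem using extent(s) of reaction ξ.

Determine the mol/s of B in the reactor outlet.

51 mol/s

Conversion of D: D consumed = 0.682 × 260 = 177.3 mol/s = 2ξ₁ + 1ξ₂.
Selectivity: 2ξ₁ / (2ξ₂) = 1.24 → ξ₁ = 1.24 ξ₂.
Substitute: (2·1.24 + 1) ξ₂ = 177.3 → ξ₂ = 50.95 mol/s, ξ₁ = 63.18 mol/s.
Outlet amounts (n = n₀ + Σ ν·ξ):
  D: 260 − 2(63.18) − 1(50.95) = 82.68
  C: 1000 − 2(63.18) − 1(50.95) = 822.7
  A: 0 + 2(63.18) = 126.4
  E: 0 + 2(50.95) = 101.9
  B: 0 + 1(50.95) = 50.95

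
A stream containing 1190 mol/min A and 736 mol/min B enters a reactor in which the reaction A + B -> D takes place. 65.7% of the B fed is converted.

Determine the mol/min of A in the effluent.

B reacted = 0.657 × 736 = 483.6 mol/min; ν_B = −1, so ξ = 483.6/1 = 483.6 mol/min.
Outlet amounts (n = n₀ + ν ξ):
  A: 1190 − 1(483.6) = 706.4
  B: 736 − 1(483.6) = 252.4
  D: 0 + 1(483.6) = 483.6

706 mol/min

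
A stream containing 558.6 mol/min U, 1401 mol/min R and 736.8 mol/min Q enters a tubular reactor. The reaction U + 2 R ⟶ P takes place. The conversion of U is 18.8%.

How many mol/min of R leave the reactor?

U reacted = 0.188 × 558.6 = 105 mol/min; ν_U = −1, so ξ = 105/1 = 105 mol/min.
Outlet amounts (n = n₀ + ν ξ):
  U: 558.6 − 1(105) = 453.6
  R: 1401 − 2(105) = 1191
  P: 0 + 1(105) = 105
  Q: 736.8 (inert)

1190 mol/min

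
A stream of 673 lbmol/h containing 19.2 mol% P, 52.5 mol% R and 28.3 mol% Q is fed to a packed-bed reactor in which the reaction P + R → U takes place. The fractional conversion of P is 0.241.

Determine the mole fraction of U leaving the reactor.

P reacted = 0.241 × 129.2 = 31.14 lbmol/h; ν_P = −1, so ξ = 31.14/1 = 31.14 lbmol/h.
Outlet amounts (n = n₀ + ν ξ):
  P: 129.2 − 1(31.14) = 98.07
  R: 353.3 − 1(31.14) = 322.2
  U: 0 + 1(31.14) = 31.14
  Q: 190.5 (inert)
Total out = 641.9 lbmol/h; y_U = 31.14 / 641.9 = 0.04852.

0.0485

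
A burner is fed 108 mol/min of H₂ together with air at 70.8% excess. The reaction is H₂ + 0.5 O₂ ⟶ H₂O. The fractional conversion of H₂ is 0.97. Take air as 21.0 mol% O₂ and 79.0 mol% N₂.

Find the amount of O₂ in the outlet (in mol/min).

Stoichiometric O₂ = 0.5 × 108 = 54 mol/min; O₂ fed = 54 × 1.708 = 92.23 mol/min.
N₂ fed = 92.23 × 79/21 = 347 mol/min.
Fuel reacted = 0.97 × 108 → ξ = 104.8 mol/min.
Outlet (n = n₀ + ν ξ):
  H₂: 108 − 1(104.8) = 3.24
  O₂: 92.23 − 0.5(104.8) = 39.85
  N₂: 347 (inert)
  H₂O: 0 + 1(104.8) = 104.8

39.9 mol/min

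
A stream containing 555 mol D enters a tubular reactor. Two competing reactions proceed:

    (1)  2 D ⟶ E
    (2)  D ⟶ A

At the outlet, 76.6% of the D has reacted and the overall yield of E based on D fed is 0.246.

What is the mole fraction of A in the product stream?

Yield of E: 1ξ₁ / 555 = 0.246 → ξ₁ = 136.5 mol.
Conversion of D: 2ξ₁ + 1ξ₂ = 0.766 × 555 = 425.1 → ξ₂ = 152.1 mol.
Outlet amounts (n = n₀ + Σ ν·ξ):
  D: 555 − 2(136.5) − 1(152.1) = 129.9
  E: 0 + 1(136.5) = 136.5
  A: 0 + 1(152.1) = 152.1
Total out = 418.5 mol; y_A = 152.1 / 418.5 = 0.3634.

0.363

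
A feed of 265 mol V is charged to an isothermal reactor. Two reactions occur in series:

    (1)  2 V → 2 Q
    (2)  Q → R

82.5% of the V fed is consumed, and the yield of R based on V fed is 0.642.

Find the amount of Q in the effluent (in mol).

48.5 mol

Conversion of V: V consumed = 2ξ₁ = 0.825 × 265 → ξ₁ = 109.3 mol.
Yield of R: 1ξ₂ / 265 = 0.642 → ξ₂ = 170.1 mol.
Outlet amounts (n = n₀ + Σ ν·ξ):
  V: 265 − 2(109.3) = 46.38
  Q: 0 + 2(109.3) − 1(170.1) = 48.5
  R: 0 + 1(170.1) = 170.1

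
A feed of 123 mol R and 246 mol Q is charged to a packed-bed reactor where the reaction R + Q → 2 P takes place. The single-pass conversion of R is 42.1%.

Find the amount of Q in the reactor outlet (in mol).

R reacted = 0.421 × 123 = 51.78 mol; ν_R = −1, so ξ = 51.78/1 = 51.78 mol.
Outlet amounts (n = n₀ + ν ξ):
  R: 123 − 1(51.78) = 71.22
  Q: 246 − 1(51.78) = 194.2
  P: 0 + 2(51.78) = 103.6

194 mol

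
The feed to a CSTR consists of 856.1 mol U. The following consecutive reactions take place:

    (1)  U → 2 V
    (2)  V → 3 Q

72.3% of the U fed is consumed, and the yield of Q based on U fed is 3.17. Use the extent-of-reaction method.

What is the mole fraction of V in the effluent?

0.101

Conversion of U: U consumed = 1ξ₁ = 0.723 × 856.1 → ξ₁ = 619 mol.
Yield of Q: 3ξ₂ / 856.1 = 3.17 → ξ₂ = 904.6 mol.
Outlet amounts (n = n₀ + Σ ν·ξ):
  U: 856.1 − 1(619) = 237.1
  V: 0 + 2(619) − 1(904.6) = 333.3
  Q: 0 + 3(904.6) = 2714
Total out = 3284 mol; y_V = 333.3 / 3284 = 0.1015.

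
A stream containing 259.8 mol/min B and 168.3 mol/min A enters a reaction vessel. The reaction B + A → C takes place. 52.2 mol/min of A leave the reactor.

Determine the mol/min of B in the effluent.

144 mol/min

For A: n = n₀ − 1ξ → 52.2 = 168.3 − 1ξ, giving ξ = 116.1 mol/min.
Outlet amounts (n = n₀ + ν ξ):
  B: 259.8 − 1(116.1) = 143.7
  A: 168.3 − 1(116.1) = 52.2
  C: 0 + 1(116.1) = 116.1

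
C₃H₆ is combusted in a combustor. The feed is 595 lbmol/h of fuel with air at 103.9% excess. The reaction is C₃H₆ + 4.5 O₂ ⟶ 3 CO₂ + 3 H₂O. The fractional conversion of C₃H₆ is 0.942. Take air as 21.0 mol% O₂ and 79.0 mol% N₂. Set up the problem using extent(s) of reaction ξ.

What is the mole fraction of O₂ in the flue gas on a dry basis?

0.117

Stoichiometric O₂ = 4.5 × 595 = 2678 lbmol/h; O₂ fed = 2678 × 2.039 = 5459 lbmol/h.
N₂ fed = 5459 × 79/21 = 20540 lbmol/h.
Fuel reacted = 0.942 × 595 → ξ = 560.5 lbmol/h.
Outlet (n = n₀ + ν ξ):
  C₃H₆: 595 − 1(560.5) = 34.51
  O₂: 5459 − 4.5(560.5) = 2937
  N₂: 20540 (inert)
  CO₂: 0 + 3(560.5) = 1681
  H₂O: 0 + 3(560.5) = 1681
Dry total = 25190 lbmol/h; y_O₂ (dry) = 2937 / 25190 = 0.1166.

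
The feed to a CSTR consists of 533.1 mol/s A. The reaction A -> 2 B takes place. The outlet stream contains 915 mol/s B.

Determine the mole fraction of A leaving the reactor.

For B: n = n₀ + 2ξ → 915 = 0 + 2ξ, giving ξ = 457.5 mol/s.
Outlet amounts (n = n₀ + ν ξ):
  A: 533.1 − 1(457.5) = 75.6
  B: 0 + 2(457.5) = 915
Total out = 990.6 mol/s; y_A = 75.6 / 990.6 = 0.07632.

0.0763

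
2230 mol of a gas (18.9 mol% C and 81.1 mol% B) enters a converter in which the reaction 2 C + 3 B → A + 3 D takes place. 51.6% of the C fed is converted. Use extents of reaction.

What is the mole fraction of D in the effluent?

0.154

C reacted = 0.516 × 421.5 = 217.5 mol; ν_C = −2, so ξ = 217.5/2 = 108.7 mol.
Outlet amounts (n = n₀ + ν ξ):
  C: 421.5 − 2(108.7) = 204
  B: 1809 − 3(108.7) = 1482
  A: 0 + 1(108.7) = 108.7
  D: 0 + 3(108.7) = 326.2
Total out = 2121 mol; y_D = 326.2 / 2121 = 0.1538.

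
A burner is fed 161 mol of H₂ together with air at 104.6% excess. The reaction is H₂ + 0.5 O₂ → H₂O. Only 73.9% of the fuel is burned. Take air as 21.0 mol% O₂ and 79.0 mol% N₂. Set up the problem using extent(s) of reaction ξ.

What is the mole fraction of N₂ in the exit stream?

0.699

Stoichiometric O₂ = 0.5 × 161 = 80.5 mol; O₂ fed = 80.5 × 2.046 = 164.7 mol.
N₂ fed = 164.7 × 79/21 = 619.6 mol.
Fuel reacted = 0.739 × 161 → ξ = 119 mol.
Outlet (n = n₀ + ν ξ):
  H₂: 161 − 1(119) = 42.02
  O₂: 164.7 − 0.5(119) = 105.2
  N₂: 619.6 (inert)
  H₂O: 0 + 1(119) = 119
Total out = 885.8 mol; y_N₂ = 619.6 / 885.8 = 0.6995.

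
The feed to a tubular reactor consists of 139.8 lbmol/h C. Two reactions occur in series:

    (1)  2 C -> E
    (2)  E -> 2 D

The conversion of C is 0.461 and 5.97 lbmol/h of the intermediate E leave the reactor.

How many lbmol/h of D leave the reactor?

52.5 lbmol/h

Conversion of C: C consumed = 2ξ₁ = 0.461 × 139.8 → ξ₁ = 32.22 lbmol/h.
E balance: n_E = 0 + 1ξ₁ − 1ξ₂ = 5.97 → ξ₂ = (1·32.22 − 5.97)/1 = 26.25 lbmol/h.
Outlet amounts (n = n₀ + Σ ν·ξ):
  C: 139.8 − 2(32.22) = 75.35
  E: 0 + 1(32.22) − 1(26.25) = 5.97
  D: 0 + 2(26.25) = 52.51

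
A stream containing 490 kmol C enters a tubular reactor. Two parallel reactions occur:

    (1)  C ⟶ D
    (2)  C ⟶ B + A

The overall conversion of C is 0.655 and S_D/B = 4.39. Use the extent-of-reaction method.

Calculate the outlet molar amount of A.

Conversion of C: C consumed = 0.655 × 490 = 320.9 kmol = 1ξ₁ + 1ξ₂.
Selectivity: 1ξ₁ / (1ξ₂) = 4.39 → ξ₁ = 4.39 ξ₂.
Substitute: (1·4.39 + 1) ξ₂ = 320.9 → ξ₂ = 59.55 kmol, ξ₁ = 261.4 kmol.
Outlet amounts (n = n₀ + Σ ν·ξ):
  C: 490 − 1(261.4) − 1(59.55) = 169.1
  D: 0 + 1(261.4) = 261.4
  B: 0 + 1(59.55) = 59.55
  A: 0 + 1(59.55) = 59.55

59.5 kmol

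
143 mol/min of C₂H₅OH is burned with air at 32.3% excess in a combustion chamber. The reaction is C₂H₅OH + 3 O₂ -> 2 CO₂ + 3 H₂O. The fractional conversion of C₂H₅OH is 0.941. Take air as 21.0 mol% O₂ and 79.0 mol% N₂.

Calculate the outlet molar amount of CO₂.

Stoichiometric O₂ = 3 × 143 = 429 mol/min; O₂ fed = 429 × 1.323 = 567.6 mol/min.
N₂ fed = 567.6 × 79/21 = 2135 mol/min.
Fuel reacted = 0.941 × 143 → ξ = 134.6 mol/min.
Outlet (n = n₀ + ν ξ):
  C₂H₅OH: 143 − 1(134.6) = 8.437
  O₂: 567.6 − 3(134.6) = 163.9
  N₂: 2135 (inert)
  CO₂: 0 + 2(134.6) = 269.1
  H₂O: 0 + 3(134.6) = 403.7

269 mol/min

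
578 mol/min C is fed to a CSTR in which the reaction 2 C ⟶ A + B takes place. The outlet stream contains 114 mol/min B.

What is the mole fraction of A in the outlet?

For B: n = n₀ + 1ξ → 114 = 0 + 1ξ, giving ξ = 114 mol/min.
Outlet amounts (n = n₀ + ν ξ):
  C: 578 − 2(114) = 350
  A: 0 + 1(114) = 114
  B: 0 + 1(114) = 114
Total out = 578 mol/min; y_A = 114 / 578 = 0.1972.

0.197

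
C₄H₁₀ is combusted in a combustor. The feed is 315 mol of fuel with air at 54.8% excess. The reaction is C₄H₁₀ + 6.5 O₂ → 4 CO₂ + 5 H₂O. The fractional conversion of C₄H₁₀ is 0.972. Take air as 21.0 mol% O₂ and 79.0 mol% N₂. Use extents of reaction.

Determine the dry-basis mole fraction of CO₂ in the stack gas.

Stoichiometric O₂ = 6.5 × 315 = 2048 mol; O₂ fed = 2048 × 1.548 = 3170 mol.
N₂ fed = 3170 × 79/21 = 11920 mol.
Fuel reacted = 0.972 × 315 → ξ = 306.2 mol.
Outlet (n = n₀ + ν ξ):
  C₄H₁₀: 315 − 1(306.2) = 8.82
  O₂: 3170 − 6.5(306.2) = 1179
  N₂: 11920 (inert)
  CO₂: 0 + 4(306.2) = 1225
  H₂O: 0 + 5(306.2) = 1531
Dry total = 14340 mol; y_CO₂ (dry) = 1225 / 14340 = 0.08543.

0.0854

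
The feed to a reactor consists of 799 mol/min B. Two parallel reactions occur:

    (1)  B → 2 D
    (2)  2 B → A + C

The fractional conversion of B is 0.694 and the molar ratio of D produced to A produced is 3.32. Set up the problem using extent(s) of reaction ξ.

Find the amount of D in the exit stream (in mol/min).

Conversion of B: B consumed = 0.694 × 799 = 554.5 mol/min = 1ξ₁ + 2ξ₂.
Selectivity: 2ξ₁ / (1ξ₂) = 3.32 → ξ₁ = 1.66 ξ₂.
Substitute: (1·1.66 + 2) ξ₂ = 554.5 → ξ₂ = 151.5 mol/min, ξ₁ = 251.5 mol/min.
Outlet amounts (n = n₀ + Σ ν·ξ):
  B: 799 − 1(251.5) − 2(151.5) = 244.5
  D: 0 + 2(251.5) = 503
  A: 0 + 1(151.5) = 151.5
  C: 0 + 1(151.5) = 151.5

503 mol/min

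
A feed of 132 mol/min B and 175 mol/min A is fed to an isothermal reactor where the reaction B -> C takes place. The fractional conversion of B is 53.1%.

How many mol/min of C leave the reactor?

B reacted = 0.531 × 132 = 70.09 mol/min; ν_B = −1, so ξ = 70.09/1 = 70.09 mol/min.
Outlet amounts (n = n₀ + ν ξ):
  B: 132 − 1(70.09) = 61.91
  C: 0 + 1(70.09) = 70.09
  A: 175 (inert)

70.1 mol/min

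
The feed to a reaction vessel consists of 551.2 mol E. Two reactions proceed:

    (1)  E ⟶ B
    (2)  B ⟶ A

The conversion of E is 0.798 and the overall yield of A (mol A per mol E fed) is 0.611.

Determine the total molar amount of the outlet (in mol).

551 mol

Conversion of E: E consumed = 1ξ₁ = 0.798 × 551.2 → ξ₁ = 439.9 mol.
Yield of A: 1ξ₂ / 551.2 = 0.611 → ξ₂ = 336.8 mol.
Outlet amounts (n = n₀ + Σ ν·ξ):
  E: 551.2 − 1(439.9) = 111.3
  B: 0 + 1(439.9) − 1(336.8) = 103.1
  A: 0 + 1(336.8) = 336.8
Total out = 111.3 + 103.1 + 336.8 = 551.2 mol.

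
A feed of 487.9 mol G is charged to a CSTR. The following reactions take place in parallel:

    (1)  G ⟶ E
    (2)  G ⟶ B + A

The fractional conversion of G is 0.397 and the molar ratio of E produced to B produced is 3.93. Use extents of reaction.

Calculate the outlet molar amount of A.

Conversion of G: G consumed = 0.397 × 487.9 = 193.7 mol = 1ξ₁ + 1ξ₂.
Selectivity: 1ξ₁ / (1ξ₂) = 3.93 → ξ₁ = 3.93 ξ₂.
Substitute: (1·3.93 + 1) ξ₂ = 193.7 → ξ₂ = 39.29 mol, ξ₁ = 154.4 mol.
Outlet amounts (n = n₀ + Σ ν·ξ):
  G: 487.9 − 1(154.4) − 1(39.29) = 294.2
  E: 0 + 1(154.4) = 154.4
  B: 0 + 1(39.29) = 39.29
  A: 0 + 1(39.29) = 39.29

39.3 mol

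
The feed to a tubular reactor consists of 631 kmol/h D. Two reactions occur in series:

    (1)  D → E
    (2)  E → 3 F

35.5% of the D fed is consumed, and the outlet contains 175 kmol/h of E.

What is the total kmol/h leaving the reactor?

729 kmol/h

Conversion of D: D consumed = 1ξ₁ = 0.355 × 631 → ξ₁ = 224 kmol/h.
E balance: n_E = 0 + 1ξ₁ − 1ξ₂ = 175 → ξ₂ = (1·224 − 175)/1 = 49 kmol/h.
Outlet amounts (n = n₀ + Σ ν·ξ):
  D: 631 − 1(224) = 407
  E: 0 + 1(224) − 1(49) = 175
  F: 0 + 3(49) = 147
Total out = 407 + 175 + 147 = 729 kmol/h.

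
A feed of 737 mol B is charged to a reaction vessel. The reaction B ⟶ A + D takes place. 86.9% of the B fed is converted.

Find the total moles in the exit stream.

1380 mol

B reacted = 0.869 × 737 = 640.5 mol; ν_B = −1, so ξ = 640.5/1 = 640.5 mol.
Outlet amounts (n = n₀ + ν ξ):
  B: 737 − 1(640.5) = 96.55
  A: 0 + 1(640.5) = 640.5
  D: 0 + 1(640.5) = 640.5
Total out = 96.55 + 640.5 + 640.5 = 1377 mol.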